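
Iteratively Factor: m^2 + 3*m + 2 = (m + 2)*(m + 1)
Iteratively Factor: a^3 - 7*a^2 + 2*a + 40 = (a - 4)*(a^2 - 3*a - 10) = (a - 5)*(a - 4)*(a + 2)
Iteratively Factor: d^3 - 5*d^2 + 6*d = (d - 2)*(d^2 - 3*d) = d*(d - 2)*(d - 3)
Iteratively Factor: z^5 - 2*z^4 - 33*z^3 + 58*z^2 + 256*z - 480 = (z - 3)*(z^4 + z^3 - 30*z^2 - 32*z + 160) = (z - 3)*(z + 4)*(z^3 - 3*z^2 - 18*z + 40) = (z - 3)*(z - 2)*(z + 4)*(z^2 - z - 20) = (z - 3)*(z - 2)*(z + 4)^2*(z - 5)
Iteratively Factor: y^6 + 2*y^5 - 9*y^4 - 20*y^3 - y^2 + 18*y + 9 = (y + 1)*(y^5 + y^4 - 10*y^3 - 10*y^2 + 9*y + 9) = (y + 1)^2*(y^4 - 10*y^2 + 9) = (y - 3)*(y + 1)^2*(y^3 + 3*y^2 - y - 3) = (y - 3)*(y + 1)^3*(y^2 + 2*y - 3) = (y - 3)*(y + 1)^3*(y + 3)*(y - 1)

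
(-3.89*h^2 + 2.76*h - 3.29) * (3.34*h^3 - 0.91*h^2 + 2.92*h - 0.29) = -12.9926*h^5 + 12.7583*h^4 - 24.859*h^3 + 12.1812*h^2 - 10.4072*h + 0.9541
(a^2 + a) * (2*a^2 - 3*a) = 2*a^4 - a^3 - 3*a^2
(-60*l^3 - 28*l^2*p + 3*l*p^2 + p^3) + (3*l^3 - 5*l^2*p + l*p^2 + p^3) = -57*l^3 - 33*l^2*p + 4*l*p^2 + 2*p^3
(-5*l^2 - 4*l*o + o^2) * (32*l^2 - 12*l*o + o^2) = -160*l^4 - 68*l^3*o + 75*l^2*o^2 - 16*l*o^3 + o^4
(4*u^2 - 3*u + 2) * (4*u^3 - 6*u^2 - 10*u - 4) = 16*u^5 - 36*u^4 - 14*u^3 + 2*u^2 - 8*u - 8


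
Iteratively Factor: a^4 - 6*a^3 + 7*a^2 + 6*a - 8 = (a - 1)*(a^3 - 5*a^2 + 2*a + 8) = (a - 1)*(a + 1)*(a^2 - 6*a + 8) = (a - 4)*(a - 1)*(a + 1)*(a - 2)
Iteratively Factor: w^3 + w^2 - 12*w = (w)*(w^2 + w - 12) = w*(w + 4)*(w - 3)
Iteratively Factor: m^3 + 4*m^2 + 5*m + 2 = (m + 1)*(m^2 + 3*m + 2) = (m + 1)*(m + 2)*(m + 1)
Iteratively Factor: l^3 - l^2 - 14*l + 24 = (l - 3)*(l^2 + 2*l - 8) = (l - 3)*(l - 2)*(l + 4)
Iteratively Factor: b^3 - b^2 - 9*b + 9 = (b - 1)*(b^2 - 9) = (b - 1)*(b + 3)*(b - 3)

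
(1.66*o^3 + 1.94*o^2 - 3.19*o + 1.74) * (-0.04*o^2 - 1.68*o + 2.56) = -0.0664*o^5 - 2.8664*o^4 + 1.118*o^3 + 10.256*o^2 - 11.0896*o + 4.4544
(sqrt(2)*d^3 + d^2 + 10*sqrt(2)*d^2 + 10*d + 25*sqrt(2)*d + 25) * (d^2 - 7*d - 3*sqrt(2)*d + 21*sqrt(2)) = sqrt(2)*d^5 - 5*d^4 + 3*sqrt(2)*d^4 - 48*sqrt(2)*d^3 - 15*d^3 - 184*sqrt(2)*d^2 + 225*d^2 + 135*sqrt(2)*d + 875*d + 525*sqrt(2)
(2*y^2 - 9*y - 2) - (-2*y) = 2*y^2 - 7*y - 2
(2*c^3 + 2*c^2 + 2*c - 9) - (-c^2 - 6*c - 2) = 2*c^3 + 3*c^2 + 8*c - 7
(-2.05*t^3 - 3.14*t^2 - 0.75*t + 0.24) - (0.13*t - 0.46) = -2.05*t^3 - 3.14*t^2 - 0.88*t + 0.7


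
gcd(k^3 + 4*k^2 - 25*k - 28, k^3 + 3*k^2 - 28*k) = k^2 + 3*k - 28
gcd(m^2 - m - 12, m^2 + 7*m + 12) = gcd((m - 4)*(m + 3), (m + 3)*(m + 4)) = m + 3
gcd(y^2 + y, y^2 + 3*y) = y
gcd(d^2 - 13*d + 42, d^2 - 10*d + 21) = d - 7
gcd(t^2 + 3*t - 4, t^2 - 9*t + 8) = t - 1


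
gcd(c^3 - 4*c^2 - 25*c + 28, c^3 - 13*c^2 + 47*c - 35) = c^2 - 8*c + 7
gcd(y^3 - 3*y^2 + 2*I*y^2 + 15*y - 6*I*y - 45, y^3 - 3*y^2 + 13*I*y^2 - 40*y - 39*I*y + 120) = y^2 + y*(-3 + 5*I) - 15*I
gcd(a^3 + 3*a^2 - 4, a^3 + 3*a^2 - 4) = a^3 + 3*a^2 - 4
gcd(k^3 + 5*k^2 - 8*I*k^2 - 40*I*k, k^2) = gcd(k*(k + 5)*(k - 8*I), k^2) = k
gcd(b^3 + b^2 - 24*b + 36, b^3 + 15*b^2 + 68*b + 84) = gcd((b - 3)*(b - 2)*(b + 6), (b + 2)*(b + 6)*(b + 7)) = b + 6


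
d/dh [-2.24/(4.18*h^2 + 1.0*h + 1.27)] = (18.7264*h + 2.24)/(4.18*h^2 + 1.0*h + 1.27)^2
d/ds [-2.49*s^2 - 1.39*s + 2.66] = -4.98*s - 1.39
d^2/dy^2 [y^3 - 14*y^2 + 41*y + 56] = 6*y - 28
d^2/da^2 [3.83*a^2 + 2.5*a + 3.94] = 7.66000000000000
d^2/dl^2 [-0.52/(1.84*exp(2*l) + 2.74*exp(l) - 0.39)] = (-0.52*(3.68*exp(l) + 2.74)*(7.36*exp(l) + 5.48)*exp(l) + (3.8272*exp(l) + 1.4248)*(1.84*exp(2*l) + 2.74*exp(l) - 0.39))*exp(l)/(1.84*exp(2*l) + 2.74*exp(l) - 0.39)^3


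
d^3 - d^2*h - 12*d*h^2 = d*(d - 4*h)*(d + 3*h)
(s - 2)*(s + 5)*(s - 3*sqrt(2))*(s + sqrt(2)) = s^4 - 2*sqrt(2)*s^3 + 3*s^3 - 16*s^2 - 6*sqrt(2)*s^2 - 18*s + 20*sqrt(2)*s + 60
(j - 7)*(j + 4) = j^2 - 3*j - 28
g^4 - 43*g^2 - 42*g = g*(g - 7)*(g + 1)*(g + 6)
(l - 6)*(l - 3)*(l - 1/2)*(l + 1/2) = l^4 - 9*l^3 + 71*l^2/4 + 9*l/4 - 9/2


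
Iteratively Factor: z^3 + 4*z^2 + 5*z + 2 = (z + 1)*(z^2 + 3*z + 2) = (z + 1)^2*(z + 2)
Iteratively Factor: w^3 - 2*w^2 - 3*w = (w + 1)*(w^2 - 3*w) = w*(w + 1)*(w - 3)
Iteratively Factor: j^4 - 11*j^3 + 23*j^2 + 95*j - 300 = (j - 5)*(j^3 - 6*j^2 - 7*j + 60) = (j - 5)^2*(j^2 - j - 12) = (j - 5)^2*(j - 4)*(j + 3)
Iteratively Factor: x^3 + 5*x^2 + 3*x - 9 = (x + 3)*(x^2 + 2*x - 3) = (x - 1)*(x + 3)*(x + 3)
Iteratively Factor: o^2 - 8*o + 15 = (o - 5)*(o - 3)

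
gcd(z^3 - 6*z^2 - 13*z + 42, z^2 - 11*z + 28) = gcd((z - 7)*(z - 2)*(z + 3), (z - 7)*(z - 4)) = z - 7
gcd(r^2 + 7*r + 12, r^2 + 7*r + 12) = r^2 + 7*r + 12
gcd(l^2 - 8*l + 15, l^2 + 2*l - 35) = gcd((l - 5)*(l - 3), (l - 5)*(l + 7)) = l - 5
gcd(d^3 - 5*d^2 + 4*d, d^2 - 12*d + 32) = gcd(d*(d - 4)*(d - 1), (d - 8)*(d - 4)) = d - 4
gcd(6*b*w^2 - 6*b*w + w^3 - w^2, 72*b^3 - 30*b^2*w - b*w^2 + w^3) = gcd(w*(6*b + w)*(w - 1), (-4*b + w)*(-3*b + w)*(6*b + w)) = 6*b + w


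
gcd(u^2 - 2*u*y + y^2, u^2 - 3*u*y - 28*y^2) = 1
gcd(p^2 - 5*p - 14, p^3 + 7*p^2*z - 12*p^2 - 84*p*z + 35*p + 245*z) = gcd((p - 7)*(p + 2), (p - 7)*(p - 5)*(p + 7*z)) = p - 7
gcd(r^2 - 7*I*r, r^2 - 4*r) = r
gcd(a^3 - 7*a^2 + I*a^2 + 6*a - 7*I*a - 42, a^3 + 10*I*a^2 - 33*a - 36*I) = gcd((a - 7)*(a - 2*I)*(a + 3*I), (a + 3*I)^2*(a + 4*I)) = a + 3*I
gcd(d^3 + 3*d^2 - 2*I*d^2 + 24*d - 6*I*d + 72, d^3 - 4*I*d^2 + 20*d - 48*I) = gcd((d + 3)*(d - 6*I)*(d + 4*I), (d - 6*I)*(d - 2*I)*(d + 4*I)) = d^2 - 2*I*d + 24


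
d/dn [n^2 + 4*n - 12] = 2*n + 4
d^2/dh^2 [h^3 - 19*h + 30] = 6*h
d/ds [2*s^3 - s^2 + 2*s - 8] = 6*s^2 - 2*s + 2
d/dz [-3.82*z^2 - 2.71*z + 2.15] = -7.64*z - 2.71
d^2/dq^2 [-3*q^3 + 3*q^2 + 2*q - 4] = 6 - 18*q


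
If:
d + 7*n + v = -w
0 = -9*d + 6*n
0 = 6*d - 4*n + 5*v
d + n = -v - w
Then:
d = 0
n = 0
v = 0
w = 0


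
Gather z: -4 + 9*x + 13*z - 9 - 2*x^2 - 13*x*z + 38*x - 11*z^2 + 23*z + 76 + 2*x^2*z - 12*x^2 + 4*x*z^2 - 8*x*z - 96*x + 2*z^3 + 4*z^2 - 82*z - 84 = -14*x^2 - 49*x + 2*z^3 + z^2*(4*x - 7) + z*(2*x^2 - 21*x - 46) - 21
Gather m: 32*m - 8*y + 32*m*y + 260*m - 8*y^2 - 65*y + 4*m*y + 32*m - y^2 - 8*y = m*(36*y + 324) - 9*y^2 - 81*y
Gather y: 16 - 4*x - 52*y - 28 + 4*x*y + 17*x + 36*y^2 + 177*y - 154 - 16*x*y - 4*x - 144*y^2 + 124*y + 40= 9*x - 108*y^2 + y*(249 - 12*x) - 126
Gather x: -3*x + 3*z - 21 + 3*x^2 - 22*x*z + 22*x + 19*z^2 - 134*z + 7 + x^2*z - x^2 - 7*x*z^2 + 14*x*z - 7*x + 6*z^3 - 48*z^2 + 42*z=x^2*(z + 2) + x*(-7*z^2 - 8*z + 12) + 6*z^3 - 29*z^2 - 89*z - 14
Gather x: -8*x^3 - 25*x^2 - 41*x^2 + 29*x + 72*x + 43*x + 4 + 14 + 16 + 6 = -8*x^3 - 66*x^2 + 144*x + 40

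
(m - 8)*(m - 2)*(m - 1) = m^3 - 11*m^2 + 26*m - 16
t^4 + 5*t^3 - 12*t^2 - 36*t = t*(t - 3)*(t + 2)*(t + 6)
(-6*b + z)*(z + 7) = -6*b*z - 42*b + z^2 + 7*z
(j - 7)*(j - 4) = j^2 - 11*j + 28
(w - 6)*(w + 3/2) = w^2 - 9*w/2 - 9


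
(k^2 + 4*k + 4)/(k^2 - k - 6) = (k + 2)/(k - 3)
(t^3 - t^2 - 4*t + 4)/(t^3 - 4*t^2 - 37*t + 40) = (t^2 - 4)/(t^2 - 3*t - 40)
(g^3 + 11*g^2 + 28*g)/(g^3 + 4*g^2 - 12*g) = (g^2 + 11*g + 28)/(g^2 + 4*g - 12)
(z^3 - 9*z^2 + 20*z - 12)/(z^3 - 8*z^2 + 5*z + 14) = (z^2 - 7*z + 6)/(z^2 - 6*z - 7)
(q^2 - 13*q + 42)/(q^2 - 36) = (q - 7)/(q + 6)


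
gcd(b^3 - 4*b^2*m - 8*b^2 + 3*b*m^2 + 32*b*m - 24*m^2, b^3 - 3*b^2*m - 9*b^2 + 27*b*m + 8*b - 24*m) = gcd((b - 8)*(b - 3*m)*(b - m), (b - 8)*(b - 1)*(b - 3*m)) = b^2 - 3*b*m - 8*b + 24*m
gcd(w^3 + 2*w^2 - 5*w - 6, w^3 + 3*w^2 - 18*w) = 1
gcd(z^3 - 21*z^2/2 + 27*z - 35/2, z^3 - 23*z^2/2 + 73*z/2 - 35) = z^2 - 19*z/2 + 35/2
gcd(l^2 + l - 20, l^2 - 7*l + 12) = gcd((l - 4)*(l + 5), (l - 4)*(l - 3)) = l - 4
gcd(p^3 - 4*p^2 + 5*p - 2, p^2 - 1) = p - 1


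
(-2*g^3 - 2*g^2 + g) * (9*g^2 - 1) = -18*g^5 - 18*g^4 + 11*g^3 + 2*g^2 - g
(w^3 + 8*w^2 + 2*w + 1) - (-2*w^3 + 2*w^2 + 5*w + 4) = 3*w^3 + 6*w^2 - 3*w - 3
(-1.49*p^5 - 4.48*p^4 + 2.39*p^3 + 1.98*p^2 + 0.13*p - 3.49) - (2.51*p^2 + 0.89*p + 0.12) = -1.49*p^5 - 4.48*p^4 + 2.39*p^3 - 0.53*p^2 - 0.76*p - 3.61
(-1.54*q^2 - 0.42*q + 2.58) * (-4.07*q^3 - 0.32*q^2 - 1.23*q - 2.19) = 6.2678*q^5 + 2.2022*q^4 - 8.472*q^3 + 3.0636*q^2 - 2.2536*q - 5.6502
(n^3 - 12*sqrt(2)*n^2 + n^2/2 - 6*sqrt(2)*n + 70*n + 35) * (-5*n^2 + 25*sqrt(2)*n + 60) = -5*n^5 - 5*n^4/2 + 85*sqrt(2)*n^4 - 890*n^3 + 85*sqrt(2)*n^3/2 - 445*n^2 + 1030*sqrt(2)*n^2 + 515*sqrt(2)*n + 4200*n + 2100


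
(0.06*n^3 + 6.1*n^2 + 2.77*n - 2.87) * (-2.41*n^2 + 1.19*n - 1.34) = -0.1446*n^5 - 14.6296*n^4 + 0.502899999999999*n^3 + 2.039*n^2 - 7.1271*n + 3.8458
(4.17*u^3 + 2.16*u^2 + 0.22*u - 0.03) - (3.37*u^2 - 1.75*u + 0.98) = 4.17*u^3 - 1.21*u^2 + 1.97*u - 1.01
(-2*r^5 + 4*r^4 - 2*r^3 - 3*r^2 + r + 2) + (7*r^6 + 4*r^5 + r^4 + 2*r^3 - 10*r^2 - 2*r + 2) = 7*r^6 + 2*r^5 + 5*r^4 - 13*r^2 - r + 4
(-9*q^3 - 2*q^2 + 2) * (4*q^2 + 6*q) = -36*q^5 - 62*q^4 - 12*q^3 + 8*q^2 + 12*q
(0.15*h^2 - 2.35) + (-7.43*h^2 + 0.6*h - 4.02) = -7.28*h^2 + 0.6*h - 6.37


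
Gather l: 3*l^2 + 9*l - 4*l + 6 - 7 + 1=3*l^2 + 5*l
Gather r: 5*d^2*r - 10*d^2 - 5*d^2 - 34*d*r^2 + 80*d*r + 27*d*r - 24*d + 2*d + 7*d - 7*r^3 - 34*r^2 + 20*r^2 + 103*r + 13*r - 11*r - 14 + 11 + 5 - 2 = -15*d^2 - 15*d - 7*r^3 + r^2*(-34*d - 14) + r*(5*d^2 + 107*d + 105)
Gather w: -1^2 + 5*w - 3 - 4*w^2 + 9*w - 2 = -4*w^2 + 14*w - 6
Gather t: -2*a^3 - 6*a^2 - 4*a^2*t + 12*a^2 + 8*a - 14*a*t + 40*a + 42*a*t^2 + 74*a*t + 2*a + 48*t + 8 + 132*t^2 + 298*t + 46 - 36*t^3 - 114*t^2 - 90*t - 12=-2*a^3 + 6*a^2 + 50*a - 36*t^3 + t^2*(42*a + 18) + t*(-4*a^2 + 60*a + 256) + 42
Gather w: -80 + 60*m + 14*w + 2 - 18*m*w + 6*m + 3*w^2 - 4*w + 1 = 66*m + 3*w^2 + w*(10 - 18*m) - 77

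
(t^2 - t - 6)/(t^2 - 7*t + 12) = (t + 2)/(t - 4)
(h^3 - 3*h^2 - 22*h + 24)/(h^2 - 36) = (h^2 + 3*h - 4)/(h + 6)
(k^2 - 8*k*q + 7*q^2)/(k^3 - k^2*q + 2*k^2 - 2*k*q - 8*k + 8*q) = (k - 7*q)/(k^2 + 2*k - 8)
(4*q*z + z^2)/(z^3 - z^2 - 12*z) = (4*q + z)/(z^2 - z - 12)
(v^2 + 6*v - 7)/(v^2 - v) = (v + 7)/v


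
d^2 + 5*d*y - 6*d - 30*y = (d - 6)*(d + 5*y)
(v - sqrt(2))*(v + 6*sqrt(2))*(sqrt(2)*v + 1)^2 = 2*v^4 + 12*sqrt(2)*v^3 - 3*v^2 - 19*sqrt(2)*v - 12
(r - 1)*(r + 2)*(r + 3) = r^3 + 4*r^2 + r - 6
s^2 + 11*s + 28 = (s + 4)*(s + 7)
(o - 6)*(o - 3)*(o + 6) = o^3 - 3*o^2 - 36*o + 108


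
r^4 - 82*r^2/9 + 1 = (r - 3)*(r - 1/3)*(r + 1/3)*(r + 3)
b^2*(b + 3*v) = b^3 + 3*b^2*v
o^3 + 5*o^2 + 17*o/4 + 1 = (o + 1/2)^2*(o + 4)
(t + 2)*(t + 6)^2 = t^3 + 14*t^2 + 60*t + 72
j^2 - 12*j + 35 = (j - 7)*(j - 5)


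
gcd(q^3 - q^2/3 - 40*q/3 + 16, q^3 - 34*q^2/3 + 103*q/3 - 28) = q^2 - 13*q/3 + 4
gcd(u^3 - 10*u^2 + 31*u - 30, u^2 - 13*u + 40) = u - 5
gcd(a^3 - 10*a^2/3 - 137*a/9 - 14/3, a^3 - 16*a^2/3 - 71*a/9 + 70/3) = a^2 - 11*a/3 - 14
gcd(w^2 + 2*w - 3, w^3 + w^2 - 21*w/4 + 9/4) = w + 3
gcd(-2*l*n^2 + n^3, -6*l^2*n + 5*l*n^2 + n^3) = n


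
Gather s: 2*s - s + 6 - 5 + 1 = s + 2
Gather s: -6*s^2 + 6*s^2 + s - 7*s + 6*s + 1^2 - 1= 0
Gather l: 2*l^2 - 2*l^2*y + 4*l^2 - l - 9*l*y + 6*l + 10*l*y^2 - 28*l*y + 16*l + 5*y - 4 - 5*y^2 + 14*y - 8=l^2*(6 - 2*y) + l*(10*y^2 - 37*y + 21) - 5*y^2 + 19*y - 12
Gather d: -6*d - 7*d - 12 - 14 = -13*d - 26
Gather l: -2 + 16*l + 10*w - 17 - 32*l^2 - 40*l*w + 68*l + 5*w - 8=-32*l^2 + l*(84 - 40*w) + 15*w - 27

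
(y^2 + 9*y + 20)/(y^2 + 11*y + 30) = (y + 4)/(y + 6)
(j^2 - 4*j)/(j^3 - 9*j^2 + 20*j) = 1/(j - 5)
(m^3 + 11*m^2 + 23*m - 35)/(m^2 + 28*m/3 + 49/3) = 3*(m^2 + 4*m - 5)/(3*m + 7)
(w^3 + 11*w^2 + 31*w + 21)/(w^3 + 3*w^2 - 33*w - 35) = (w + 3)/(w - 5)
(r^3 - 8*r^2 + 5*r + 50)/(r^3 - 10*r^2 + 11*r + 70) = (r - 5)/(r - 7)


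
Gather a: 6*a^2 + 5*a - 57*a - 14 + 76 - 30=6*a^2 - 52*a + 32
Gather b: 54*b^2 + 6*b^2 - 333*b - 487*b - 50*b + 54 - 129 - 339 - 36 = 60*b^2 - 870*b - 450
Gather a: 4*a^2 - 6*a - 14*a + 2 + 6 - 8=4*a^2 - 20*a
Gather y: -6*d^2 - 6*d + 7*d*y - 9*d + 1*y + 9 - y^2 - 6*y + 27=-6*d^2 - 15*d - y^2 + y*(7*d - 5) + 36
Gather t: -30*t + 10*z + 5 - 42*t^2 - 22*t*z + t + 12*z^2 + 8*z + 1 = -42*t^2 + t*(-22*z - 29) + 12*z^2 + 18*z + 6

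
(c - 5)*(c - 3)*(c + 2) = c^3 - 6*c^2 - c + 30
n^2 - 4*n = n*(n - 4)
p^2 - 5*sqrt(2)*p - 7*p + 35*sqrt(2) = (p - 7)*(p - 5*sqrt(2))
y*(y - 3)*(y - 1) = y^3 - 4*y^2 + 3*y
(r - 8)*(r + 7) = r^2 - r - 56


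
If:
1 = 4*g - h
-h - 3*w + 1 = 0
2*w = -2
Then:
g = 5/4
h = 4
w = -1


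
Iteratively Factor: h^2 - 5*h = (h)*(h - 5)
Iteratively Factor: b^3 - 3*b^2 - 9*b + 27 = (b + 3)*(b^2 - 6*b + 9) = (b - 3)*(b + 3)*(b - 3)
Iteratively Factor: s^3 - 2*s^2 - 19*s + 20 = (s - 1)*(s^2 - s - 20) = (s - 1)*(s + 4)*(s - 5)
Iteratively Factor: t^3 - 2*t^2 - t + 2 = (t + 1)*(t^2 - 3*t + 2) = (t - 2)*(t + 1)*(t - 1)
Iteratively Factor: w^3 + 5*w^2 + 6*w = (w + 2)*(w^2 + 3*w) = w*(w + 2)*(w + 3)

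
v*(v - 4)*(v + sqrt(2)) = v^3 - 4*v^2 + sqrt(2)*v^2 - 4*sqrt(2)*v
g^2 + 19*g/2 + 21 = (g + 7/2)*(g + 6)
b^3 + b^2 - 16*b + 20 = (b - 2)^2*(b + 5)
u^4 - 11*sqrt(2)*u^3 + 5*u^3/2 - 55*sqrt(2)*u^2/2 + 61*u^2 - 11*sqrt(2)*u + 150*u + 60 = (u + 1/2)*(u + 2)*(u - 6*sqrt(2))*(u - 5*sqrt(2))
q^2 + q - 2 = (q - 1)*(q + 2)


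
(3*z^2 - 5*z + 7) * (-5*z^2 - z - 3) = -15*z^4 + 22*z^3 - 39*z^2 + 8*z - 21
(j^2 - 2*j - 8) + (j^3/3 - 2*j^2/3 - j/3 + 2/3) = j^3/3 + j^2/3 - 7*j/3 - 22/3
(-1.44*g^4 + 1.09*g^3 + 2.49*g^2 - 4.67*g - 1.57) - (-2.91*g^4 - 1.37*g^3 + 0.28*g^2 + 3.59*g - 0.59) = 1.47*g^4 + 2.46*g^3 + 2.21*g^2 - 8.26*g - 0.98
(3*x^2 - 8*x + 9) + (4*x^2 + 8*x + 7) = 7*x^2 + 16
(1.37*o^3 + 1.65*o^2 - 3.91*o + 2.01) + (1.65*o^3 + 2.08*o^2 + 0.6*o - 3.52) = 3.02*o^3 + 3.73*o^2 - 3.31*o - 1.51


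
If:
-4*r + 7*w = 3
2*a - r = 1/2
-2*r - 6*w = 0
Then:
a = 1/76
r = -9/19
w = 3/19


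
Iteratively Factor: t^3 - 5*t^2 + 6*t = (t - 3)*(t^2 - 2*t) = (t - 3)*(t - 2)*(t)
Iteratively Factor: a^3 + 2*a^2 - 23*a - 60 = (a - 5)*(a^2 + 7*a + 12) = (a - 5)*(a + 4)*(a + 3)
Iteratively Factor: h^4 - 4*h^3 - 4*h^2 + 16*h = (h - 4)*(h^3 - 4*h) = (h - 4)*(h + 2)*(h^2 - 2*h) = h*(h - 4)*(h + 2)*(h - 2)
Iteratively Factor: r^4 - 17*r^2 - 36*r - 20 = (r + 2)*(r^3 - 2*r^2 - 13*r - 10) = (r + 2)^2*(r^2 - 4*r - 5) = (r + 1)*(r + 2)^2*(r - 5)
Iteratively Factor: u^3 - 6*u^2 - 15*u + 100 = (u + 4)*(u^2 - 10*u + 25) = (u - 5)*(u + 4)*(u - 5)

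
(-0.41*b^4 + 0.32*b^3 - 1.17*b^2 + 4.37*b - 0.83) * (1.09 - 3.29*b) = 1.3489*b^5 - 1.4997*b^4 + 4.1981*b^3 - 15.6526*b^2 + 7.494*b - 0.9047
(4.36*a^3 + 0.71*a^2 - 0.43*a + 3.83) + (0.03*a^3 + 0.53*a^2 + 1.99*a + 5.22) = 4.39*a^3 + 1.24*a^2 + 1.56*a + 9.05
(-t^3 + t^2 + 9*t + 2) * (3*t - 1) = -3*t^4 + 4*t^3 + 26*t^2 - 3*t - 2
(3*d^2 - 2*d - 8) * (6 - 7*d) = -21*d^3 + 32*d^2 + 44*d - 48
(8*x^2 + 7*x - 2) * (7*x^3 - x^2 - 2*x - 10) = 56*x^5 + 41*x^4 - 37*x^3 - 92*x^2 - 66*x + 20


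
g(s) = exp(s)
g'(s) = exp(s)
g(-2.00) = 0.14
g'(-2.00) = 0.14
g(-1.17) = 0.31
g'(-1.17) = 0.31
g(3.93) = 50.91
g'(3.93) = 50.91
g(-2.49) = 0.08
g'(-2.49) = 0.08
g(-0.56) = 0.57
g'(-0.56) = 0.57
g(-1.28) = 0.28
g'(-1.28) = 0.28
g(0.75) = 2.12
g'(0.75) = 2.12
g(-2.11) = 0.12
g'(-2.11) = 0.12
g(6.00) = 403.43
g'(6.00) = 403.43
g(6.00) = 403.43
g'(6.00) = 403.43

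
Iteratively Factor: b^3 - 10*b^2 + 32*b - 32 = (b - 4)*(b^2 - 6*b + 8) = (b - 4)^2*(b - 2)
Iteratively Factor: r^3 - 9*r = (r - 3)*(r^2 + 3*r) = r*(r - 3)*(r + 3)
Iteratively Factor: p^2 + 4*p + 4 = (p + 2)*(p + 2)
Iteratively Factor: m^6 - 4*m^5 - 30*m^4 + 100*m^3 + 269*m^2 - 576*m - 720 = (m + 1)*(m^5 - 5*m^4 - 25*m^3 + 125*m^2 + 144*m - 720) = (m - 3)*(m + 1)*(m^4 - 2*m^3 - 31*m^2 + 32*m + 240) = (m - 4)*(m - 3)*(m + 1)*(m^3 + 2*m^2 - 23*m - 60) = (m - 4)*(m - 3)*(m + 1)*(m + 4)*(m^2 - 2*m - 15) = (m - 4)*(m - 3)*(m + 1)*(m + 3)*(m + 4)*(m - 5)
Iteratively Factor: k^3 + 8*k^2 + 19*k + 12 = (k + 3)*(k^2 + 5*k + 4) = (k + 3)*(k + 4)*(k + 1)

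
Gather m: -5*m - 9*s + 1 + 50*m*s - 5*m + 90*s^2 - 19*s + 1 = m*(50*s - 10) + 90*s^2 - 28*s + 2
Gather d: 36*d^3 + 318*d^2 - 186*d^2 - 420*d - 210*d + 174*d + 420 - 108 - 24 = 36*d^3 + 132*d^2 - 456*d + 288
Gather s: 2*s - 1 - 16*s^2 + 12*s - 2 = -16*s^2 + 14*s - 3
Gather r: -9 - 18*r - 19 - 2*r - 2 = -20*r - 30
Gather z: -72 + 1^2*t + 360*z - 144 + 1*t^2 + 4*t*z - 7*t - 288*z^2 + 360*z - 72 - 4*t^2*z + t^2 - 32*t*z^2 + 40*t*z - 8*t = 2*t^2 - 14*t + z^2*(-32*t - 288) + z*(-4*t^2 + 44*t + 720) - 288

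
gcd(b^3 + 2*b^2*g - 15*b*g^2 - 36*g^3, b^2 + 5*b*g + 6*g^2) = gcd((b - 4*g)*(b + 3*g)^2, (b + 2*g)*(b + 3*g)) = b + 3*g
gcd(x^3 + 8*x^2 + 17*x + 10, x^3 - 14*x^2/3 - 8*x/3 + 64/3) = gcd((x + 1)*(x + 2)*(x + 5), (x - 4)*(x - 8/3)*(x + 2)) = x + 2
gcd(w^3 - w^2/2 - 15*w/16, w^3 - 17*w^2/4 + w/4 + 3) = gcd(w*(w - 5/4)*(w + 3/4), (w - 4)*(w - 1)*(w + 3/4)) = w + 3/4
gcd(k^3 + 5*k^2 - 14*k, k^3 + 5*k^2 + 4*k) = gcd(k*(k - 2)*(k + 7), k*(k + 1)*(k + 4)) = k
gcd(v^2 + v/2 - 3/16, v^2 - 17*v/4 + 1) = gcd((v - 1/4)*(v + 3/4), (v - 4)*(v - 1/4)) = v - 1/4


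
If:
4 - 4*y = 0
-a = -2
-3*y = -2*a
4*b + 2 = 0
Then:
No Solution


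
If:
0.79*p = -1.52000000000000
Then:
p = -1.92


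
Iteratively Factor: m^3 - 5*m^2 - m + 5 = (m - 5)*(m^2 - 1) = (m - 5)*(m + 1)*(m - 1)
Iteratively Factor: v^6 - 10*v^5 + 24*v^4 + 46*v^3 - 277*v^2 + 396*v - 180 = (v - 1)*(v^5 - 9*v^4 + 15*v^3 + 61*v^2 - 216*v + 180) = (v - 3)*(v - 1)*(v^4 - 6*v^3 - 3*v^2 + 52*v - 60) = (v - 5)*(v - 3)*(v - 1)*(v^3 - v^2 - 8*v + 12) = (v - 5)*(v - 3)*(v - 2)*(v - 1)*(v^2 + v - 6) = (v - 5)*(v - 3)*(v - 2)*(v - 1)*(v + 3)*(v - 2)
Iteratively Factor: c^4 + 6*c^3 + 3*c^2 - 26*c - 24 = (c + 3)*(c^3 + 3*c^2 - 6*c - 8) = (c + 1)*(c + 3)*(c^2 + 2*c - 8) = (c - 2)*(c + 1)*(c + 3)*(c + 4)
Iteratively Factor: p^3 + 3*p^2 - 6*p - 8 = (p - 2)*(p^2 + 5*p + 4) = (p - 2)*(p + 4)*(p + 1)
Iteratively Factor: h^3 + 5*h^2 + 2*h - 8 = (h + 2)*(h^2 + 3*h - 4) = (h - 1)*(h + 2)*(h + 4)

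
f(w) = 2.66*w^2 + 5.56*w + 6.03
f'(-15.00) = -74.24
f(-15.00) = 521.13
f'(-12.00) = -58.28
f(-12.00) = 322.35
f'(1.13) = 11.57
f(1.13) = 15.71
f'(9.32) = 55.14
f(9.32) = 288.90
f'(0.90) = 10.35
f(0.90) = 13.19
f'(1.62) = 14.18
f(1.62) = 22.02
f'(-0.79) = 1.36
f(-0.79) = 3.30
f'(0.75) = 9.55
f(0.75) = 11.70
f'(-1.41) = -1.94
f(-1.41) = 3.48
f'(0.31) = 7.21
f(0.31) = 8.01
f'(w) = 5.32*w + 5.56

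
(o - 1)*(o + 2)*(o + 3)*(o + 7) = o^4 + 11*o^3 + 29*o^2 + o - 42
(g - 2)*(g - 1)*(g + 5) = g^3 + 2*g^2 - 13*g + 10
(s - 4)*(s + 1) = s^2 - 3*s - 4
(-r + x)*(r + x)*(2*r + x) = -2*r^3 - r^2*x + 2*r*x^2 + x^3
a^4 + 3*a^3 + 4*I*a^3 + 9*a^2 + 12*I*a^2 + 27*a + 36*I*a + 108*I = (a + 3)*(a - 3*I)*(a + 3*I)*(a + 4*I)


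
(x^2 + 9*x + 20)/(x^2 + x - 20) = (x + 4)/(x - 4)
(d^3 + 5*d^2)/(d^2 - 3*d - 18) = d^2*(d + 5)/(d^2 - 3*d - 18)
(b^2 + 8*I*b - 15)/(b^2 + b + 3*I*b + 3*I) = (b + 5*I)/(b + 1)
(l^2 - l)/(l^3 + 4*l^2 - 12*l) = (l - 1)/(l^2 + 4*l - 12)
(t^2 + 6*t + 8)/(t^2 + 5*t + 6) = (t + 4)/(t + 3)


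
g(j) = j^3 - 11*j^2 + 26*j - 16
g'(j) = 3*j^2 - 22*j + 26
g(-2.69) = -185.00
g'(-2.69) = 106.89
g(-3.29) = -256.22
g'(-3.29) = 130.85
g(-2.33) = -148.95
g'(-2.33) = 93.55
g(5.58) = -39.68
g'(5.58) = -3.35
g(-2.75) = -191.48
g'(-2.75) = 109.19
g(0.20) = -11.23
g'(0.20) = 21.72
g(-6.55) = -939.24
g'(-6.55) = 298.81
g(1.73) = 1.24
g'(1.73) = -3.08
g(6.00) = -40.00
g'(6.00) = 2.00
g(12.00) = 440.00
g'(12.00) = 194.00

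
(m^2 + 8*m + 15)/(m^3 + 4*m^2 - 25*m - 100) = (m + 3)/(m^2 - m - 20)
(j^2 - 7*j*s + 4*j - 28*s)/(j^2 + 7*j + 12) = (j - 7*s)/(j + 3)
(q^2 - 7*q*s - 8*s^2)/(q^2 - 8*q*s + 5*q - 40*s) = (q + s)/(q + 5)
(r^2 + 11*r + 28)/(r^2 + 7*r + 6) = (r^2 + 11*r + 28)/(r^2 + 7*r + 6)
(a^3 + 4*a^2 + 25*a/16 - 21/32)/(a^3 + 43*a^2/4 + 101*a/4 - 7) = (8*a^2 + 34*a + 21)/(8*(a^2 + 11*a + 28))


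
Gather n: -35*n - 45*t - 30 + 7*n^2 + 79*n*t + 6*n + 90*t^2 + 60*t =7*n^2 + n*(79*t - 29) + 90*t^2 + 15*t - 30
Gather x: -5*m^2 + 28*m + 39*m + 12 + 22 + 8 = -5*m^2 + 67*m + 42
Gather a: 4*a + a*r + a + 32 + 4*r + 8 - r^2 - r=a*(r + 5) - r^2 + 3*r + 40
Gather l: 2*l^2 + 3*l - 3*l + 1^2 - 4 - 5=2*l^2 - 8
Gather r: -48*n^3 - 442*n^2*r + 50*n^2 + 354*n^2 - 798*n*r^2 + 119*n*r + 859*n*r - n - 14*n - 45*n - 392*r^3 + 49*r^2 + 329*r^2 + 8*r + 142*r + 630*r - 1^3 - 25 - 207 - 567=-48*n^3 + 404*n^2 - 60*n - 392*r^3 + r^2*(378 - 798*n) + r*(-442*n^2 + 978*n + 780) - 800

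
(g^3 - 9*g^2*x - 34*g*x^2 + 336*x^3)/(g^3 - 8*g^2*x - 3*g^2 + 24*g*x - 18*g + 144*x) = (g^2 - g*x - 42*x^2)/(g^2 - 3*g - 18)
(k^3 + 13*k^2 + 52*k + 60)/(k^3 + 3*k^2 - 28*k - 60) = (k + 5)/(k - 5)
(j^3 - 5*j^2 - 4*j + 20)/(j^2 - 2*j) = j - 3 - 10/j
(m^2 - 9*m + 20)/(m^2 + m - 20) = (m - 5)/(m + 5)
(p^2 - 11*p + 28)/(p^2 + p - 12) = (p^2 - 11*p + 28)/(p^2 + p - 12)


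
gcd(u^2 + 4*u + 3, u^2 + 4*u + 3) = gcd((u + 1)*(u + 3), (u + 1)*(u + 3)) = u^2 + 4*u + 3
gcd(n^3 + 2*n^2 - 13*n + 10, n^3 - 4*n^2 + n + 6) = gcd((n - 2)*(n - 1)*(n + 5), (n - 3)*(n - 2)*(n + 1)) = n - 2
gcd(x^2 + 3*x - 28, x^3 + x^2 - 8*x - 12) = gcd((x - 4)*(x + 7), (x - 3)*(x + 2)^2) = 1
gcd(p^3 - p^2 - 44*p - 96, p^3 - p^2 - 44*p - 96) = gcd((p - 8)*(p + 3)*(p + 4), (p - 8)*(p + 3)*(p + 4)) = p^3 - p^2 - 44*p - 96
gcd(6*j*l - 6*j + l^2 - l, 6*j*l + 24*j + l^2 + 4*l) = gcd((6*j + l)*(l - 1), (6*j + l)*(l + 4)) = 6*j + l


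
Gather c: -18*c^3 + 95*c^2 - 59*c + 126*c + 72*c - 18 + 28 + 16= -18*c^3 + 95*c^2 + 139*c + 26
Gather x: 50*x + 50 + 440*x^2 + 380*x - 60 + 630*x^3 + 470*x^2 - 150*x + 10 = 630*x^3 + 910*x^2 + 280*x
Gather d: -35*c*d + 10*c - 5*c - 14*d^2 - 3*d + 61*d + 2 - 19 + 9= 5*c - 14*d^2 + d*(58 - 35*c) - 8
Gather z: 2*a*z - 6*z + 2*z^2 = 2*z^2 + z*(2*a - 6)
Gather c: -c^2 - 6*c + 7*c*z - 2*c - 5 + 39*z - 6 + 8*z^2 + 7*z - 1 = -c^2 + c*(7*z - 8) + 8*z^2 + 46*z - 12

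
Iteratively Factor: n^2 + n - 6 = (n - 2)*(n + 3)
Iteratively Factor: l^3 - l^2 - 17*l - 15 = (l + 3)*(l^2 - 4*l - 5) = (l + 1)*(l + 3)*(l - 5)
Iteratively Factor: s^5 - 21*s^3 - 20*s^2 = (s + 4)*(s^4 - 4*s^3 - 5*s^2) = (s + 1)*(s + 4)*(s^3 - 5*s^2) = (s - 5)*(s + 1)*(s + 4)*(s^2) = s*(s - 5)*(s + 1)*(s + 4)*(s)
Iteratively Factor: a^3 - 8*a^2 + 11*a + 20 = (a + 1)*(a^2 - 9*a + 20) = (a - 5)*(a + 1)*(a - 4)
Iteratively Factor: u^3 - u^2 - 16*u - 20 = (u + 2)*(u^2 - 3*u - 10) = (u - 5)*(u + 2)*(u + 2)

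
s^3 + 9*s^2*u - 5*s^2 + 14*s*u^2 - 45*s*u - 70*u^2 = (s - 5)*(s + 2*u)*(s + 7*u)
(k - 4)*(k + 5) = k^2 + k - 20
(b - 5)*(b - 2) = b^2 - 7*b + 10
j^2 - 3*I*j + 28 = (j - 7*I)*(j + 4*I)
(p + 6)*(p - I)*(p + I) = p^3 + 6*p^2 + p + 6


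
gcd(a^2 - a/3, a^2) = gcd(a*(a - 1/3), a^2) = a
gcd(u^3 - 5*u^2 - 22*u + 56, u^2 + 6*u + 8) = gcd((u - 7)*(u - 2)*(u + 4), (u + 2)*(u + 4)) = u + 4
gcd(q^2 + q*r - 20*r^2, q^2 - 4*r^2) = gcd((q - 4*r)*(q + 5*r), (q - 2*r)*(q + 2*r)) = 1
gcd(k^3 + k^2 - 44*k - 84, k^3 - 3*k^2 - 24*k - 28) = k^2 - 5*k - 14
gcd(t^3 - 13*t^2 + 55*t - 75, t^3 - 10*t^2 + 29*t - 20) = t - 5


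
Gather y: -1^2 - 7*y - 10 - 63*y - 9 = -70*y - 20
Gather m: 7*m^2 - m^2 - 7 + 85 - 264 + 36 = 6*m^2 - 150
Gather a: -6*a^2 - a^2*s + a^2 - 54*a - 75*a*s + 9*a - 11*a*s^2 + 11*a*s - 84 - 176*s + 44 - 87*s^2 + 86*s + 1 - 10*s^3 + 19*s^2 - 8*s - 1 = a^2*(-s - 5) + a*(-11*s^2 - 64*s - 45) - 10*s^3 - 68*s^2 - 98*s - 40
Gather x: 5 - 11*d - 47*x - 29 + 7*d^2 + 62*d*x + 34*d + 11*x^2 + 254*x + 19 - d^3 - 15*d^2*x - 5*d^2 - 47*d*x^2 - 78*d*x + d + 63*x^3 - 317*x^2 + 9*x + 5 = -d^3 + 2*d^2 + 24*d + 63*x^3 + x^2*(-47*d - 306) + x*(-15*d^2 - 16*d + 216)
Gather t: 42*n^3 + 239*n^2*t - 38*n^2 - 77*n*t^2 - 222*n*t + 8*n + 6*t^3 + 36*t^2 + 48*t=42*n^3 - 38*n^2 + 8*n + 6*t^3 + t^2*(36 - 77*n) + t*(239*n^2 - 222*n + 48)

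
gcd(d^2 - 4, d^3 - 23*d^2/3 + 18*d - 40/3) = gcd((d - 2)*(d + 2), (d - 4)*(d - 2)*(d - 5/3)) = d - 2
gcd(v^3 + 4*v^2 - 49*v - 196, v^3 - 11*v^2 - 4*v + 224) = v^2 - 3*v - 28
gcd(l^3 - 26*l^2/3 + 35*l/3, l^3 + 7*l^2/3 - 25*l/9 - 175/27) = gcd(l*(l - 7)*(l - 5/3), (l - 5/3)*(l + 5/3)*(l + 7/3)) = l - 5/3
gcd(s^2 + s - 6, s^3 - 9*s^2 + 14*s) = s - 2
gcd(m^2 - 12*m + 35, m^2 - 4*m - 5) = m - 5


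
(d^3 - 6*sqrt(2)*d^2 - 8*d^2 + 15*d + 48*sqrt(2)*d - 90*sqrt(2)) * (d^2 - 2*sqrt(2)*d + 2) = d^5 - 8*sqrt(2)*d^4 - 8*d^4 + 41*d^3 + 64*sqrt(2)*d^3 - 208*d^2 - 132*sqrt(2)*d^2 + 96*sqrt(2)*d + 390*d - 180*sqrt(2)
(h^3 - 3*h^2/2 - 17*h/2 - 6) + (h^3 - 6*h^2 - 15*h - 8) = 2*h^3 - 15*h^2/2 - 47*h/2 - 14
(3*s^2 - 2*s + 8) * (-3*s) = -9*s^3 + 6*s^2 - 24*s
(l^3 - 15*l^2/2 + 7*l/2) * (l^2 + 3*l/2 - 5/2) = l^5 - 6*l^4 - 41*l^3/4 + 24*l^2 - 35*l/4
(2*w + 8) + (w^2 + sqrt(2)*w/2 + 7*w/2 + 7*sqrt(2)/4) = w^2 + sqrt(2)*w/2 + 11*w/2 + 7*sqrt(2)/4 + 8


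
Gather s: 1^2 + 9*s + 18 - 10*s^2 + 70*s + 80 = -10*s^2 + 79*s + 99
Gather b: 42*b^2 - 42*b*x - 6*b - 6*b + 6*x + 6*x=42*b^2 + b*(-42*x - 12) + 12*x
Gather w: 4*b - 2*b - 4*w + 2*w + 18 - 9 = 2*b - 2*w + 9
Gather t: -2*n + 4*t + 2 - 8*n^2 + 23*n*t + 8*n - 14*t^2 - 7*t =-8*n^2 + 6*n - 14*t^2 + t*(23*n - 3) + 2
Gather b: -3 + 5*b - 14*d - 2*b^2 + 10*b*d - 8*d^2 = -2*b^2 + b*(10*d + 5) - 8*d^2 - 14*d - 3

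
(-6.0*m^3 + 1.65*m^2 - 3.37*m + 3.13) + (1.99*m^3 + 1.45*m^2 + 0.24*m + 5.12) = -4.01*m^3 + 3.1*m^2 - 3.13*m + 8.25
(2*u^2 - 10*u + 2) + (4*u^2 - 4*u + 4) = 6*u^2 - 14*u + 6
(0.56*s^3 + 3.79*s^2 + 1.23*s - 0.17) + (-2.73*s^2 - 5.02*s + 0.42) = 0.56*s^3 + 1.06*s^2 - 3.79*s + 0.25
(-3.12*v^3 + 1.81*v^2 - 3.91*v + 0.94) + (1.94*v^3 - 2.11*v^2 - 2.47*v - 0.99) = -1.18*v^3 - 0.3*v^2 - 6.38*v - 0.05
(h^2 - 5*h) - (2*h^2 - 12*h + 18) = -h^2 + 7*h - 18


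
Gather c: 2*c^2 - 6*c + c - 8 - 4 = 2*c^2 - 5*c - 12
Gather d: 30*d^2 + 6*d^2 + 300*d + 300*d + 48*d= 36*d^2 + 648*d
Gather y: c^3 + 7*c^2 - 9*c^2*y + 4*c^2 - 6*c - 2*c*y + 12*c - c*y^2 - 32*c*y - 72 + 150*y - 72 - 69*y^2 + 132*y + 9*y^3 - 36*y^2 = c^3 + 11*c^2 + 6*c + 9*y^3 + y^2*(-c - 105) + y*(-9*c^2 - 34*c + 282) - 144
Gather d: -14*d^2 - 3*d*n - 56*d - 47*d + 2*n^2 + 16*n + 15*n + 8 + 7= -14*d^2 + d*(-3*n - 103) + 2*n^2 + 31*n + 15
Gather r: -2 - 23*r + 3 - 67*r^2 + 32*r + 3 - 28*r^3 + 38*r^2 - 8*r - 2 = -28*r^3 - 29*r^2 + r + 2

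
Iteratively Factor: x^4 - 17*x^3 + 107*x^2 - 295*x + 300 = (x - 5)*(x^3 - 12*x^2 + 47*x - 60) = (x - 5)^2*(x^2 - 7*x + 12) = (x - 5)^2*(x - 4)*(x - 3)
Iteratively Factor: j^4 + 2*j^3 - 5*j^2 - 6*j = (j - 2)*(j^3 + 4*j^2 + 3*j) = (j - 2)*(j + 1)*(j^2 + 3*j) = j*(j - 2)*(j + 1)*(j + 3)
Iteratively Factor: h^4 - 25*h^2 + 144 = (h + 4)*(h^3 - 4*h^2 - 9*h + 36) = (h + 3)*(h + 4)*(h^2 - 7*h + 12) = (h - 4)*(h + 3)*(h + 4)*(h - 3)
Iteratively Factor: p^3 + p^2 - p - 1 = (p + 1)*(p^2 - 1) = (p + 1)^2*(p - 1)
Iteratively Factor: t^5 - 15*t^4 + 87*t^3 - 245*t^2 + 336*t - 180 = (t - 2)*(t^4 - 13*t^3 + 61*t^2 - 123*t + 90) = (t - 3)*(t - 2)*(t^3 - 10*t^2 + 31*t - 30) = (t - 3)*(t - 2)^2*(t^2 - 8*t + 15) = (t - 5)*(t - 3)*(t - 2)^2*(t - 3)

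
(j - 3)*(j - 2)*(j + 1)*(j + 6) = j^4 + 2*j^3 - 23*j^2 + 12*j + 36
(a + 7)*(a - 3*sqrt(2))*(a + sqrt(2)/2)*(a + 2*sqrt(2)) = a^4 - sqrt(2)*a^3/2 + 7*a^3 - 13*a^2 - 7*sqrt(2)*a^2/2 - 91*a - 6*sqrt(2)*a - 42*sqrt(2)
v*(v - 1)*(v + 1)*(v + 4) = v^4 + 4*v^3 - v^2 - 4*v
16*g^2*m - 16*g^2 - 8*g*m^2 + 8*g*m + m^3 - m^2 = (-4*g + m)^2*(m - 1)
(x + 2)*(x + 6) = x^2 + 8*x + 12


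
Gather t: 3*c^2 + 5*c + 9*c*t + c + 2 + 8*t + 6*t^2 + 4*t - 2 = 3*c^2 + 6*c + 6*t^2 + t*(9*c + 12)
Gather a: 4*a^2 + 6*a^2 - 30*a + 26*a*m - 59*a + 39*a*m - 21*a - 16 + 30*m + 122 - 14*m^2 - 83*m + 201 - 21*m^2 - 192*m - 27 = 10*a^2 + a*(65*m - 110) - 35*m^2 - 245*m + 280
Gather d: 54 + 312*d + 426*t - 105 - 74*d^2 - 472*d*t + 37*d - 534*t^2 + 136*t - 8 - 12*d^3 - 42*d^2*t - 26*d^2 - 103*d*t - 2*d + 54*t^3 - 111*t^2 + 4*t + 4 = -12*d^3 + d^2*(-42*t - 100) + d*(347 - 575*t) + 54*t^3 - 645*t^2 + 566*t - 55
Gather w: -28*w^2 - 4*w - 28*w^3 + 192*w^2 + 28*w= -28*w^3 + 164*w^2 + 24*w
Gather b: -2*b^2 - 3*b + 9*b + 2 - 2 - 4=-2*b^2 + 6*b - 4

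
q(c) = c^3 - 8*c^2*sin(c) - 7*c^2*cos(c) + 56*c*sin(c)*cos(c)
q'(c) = 7*c^2*sin(c) - 8*c^2*cos(c) + 3*c^2 - 56*c*sin(c)^2 - 16*c*sin(c) + 56*c*cos(c)^2 - 14*c*cos(c) + 56*sin(c)*cos(c)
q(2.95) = 41.34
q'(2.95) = 280.36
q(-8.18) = -29.21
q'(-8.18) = 148.90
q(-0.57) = 13.80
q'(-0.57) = -39.42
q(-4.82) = -343.05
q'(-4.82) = 565.02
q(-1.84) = -0.23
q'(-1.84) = 62.10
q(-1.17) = 28.28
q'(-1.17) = 5.62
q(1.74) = -31.21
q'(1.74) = -90.50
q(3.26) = 139.98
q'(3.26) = 343.04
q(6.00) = -35.64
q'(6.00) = -24.26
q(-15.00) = -1422.95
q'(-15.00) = 600.73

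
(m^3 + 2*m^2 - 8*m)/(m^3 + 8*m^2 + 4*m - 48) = m/(m + 6)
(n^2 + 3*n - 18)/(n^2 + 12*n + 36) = (n - 3)/(n + 6)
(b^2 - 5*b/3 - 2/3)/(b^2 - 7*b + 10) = (b + 1/3)/(b - 5)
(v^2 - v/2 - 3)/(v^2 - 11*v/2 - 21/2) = (v - 2)/(v - 7)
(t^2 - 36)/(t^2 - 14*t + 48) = (t + 6)/(t - 8)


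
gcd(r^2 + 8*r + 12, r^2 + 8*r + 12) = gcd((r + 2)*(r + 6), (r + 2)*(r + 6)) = r^2 + 8*r + 12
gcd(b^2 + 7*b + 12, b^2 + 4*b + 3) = b + 3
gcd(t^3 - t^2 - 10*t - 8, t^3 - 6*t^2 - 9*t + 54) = 1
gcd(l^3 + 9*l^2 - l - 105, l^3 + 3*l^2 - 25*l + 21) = l^2 + 4*l - 21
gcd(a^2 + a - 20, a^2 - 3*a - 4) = a - 4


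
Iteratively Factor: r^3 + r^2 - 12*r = (r - 3)*(r^2 + 4*r) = r*(r - 3)*(r + 4)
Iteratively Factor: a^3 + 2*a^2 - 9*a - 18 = (a + 3)*(a^2 - a - 6) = (a + 2)*(a + 3)*(a - 3)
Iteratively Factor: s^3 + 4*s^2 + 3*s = (s + 3)*(s^2 + s) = (s + 1)*(s + 3)*(s)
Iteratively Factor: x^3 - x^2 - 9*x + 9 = (x + 3)*(x^2 - 4*x + 3) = (x - 1)*(x + 3)*(x - 3)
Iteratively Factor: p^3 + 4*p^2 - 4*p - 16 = (p + 4)*(p^2 - 4) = (p + 2)*(p + 4)*(p - 2)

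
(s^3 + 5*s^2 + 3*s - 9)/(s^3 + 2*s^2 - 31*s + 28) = (s^2 + 6*s + 9)/(s^2 + 3*s - 28)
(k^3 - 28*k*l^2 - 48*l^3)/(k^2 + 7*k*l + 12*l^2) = (k^2 - 4*k*l - 12*l^2)/(k + 3*l)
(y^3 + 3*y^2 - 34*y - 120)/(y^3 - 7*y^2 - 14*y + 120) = (y + 5)/(y - 5)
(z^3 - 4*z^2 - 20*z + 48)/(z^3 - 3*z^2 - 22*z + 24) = (z - 2)/(z - 1)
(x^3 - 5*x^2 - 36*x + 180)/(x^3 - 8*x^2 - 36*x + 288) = (x - 5)/(x - 8)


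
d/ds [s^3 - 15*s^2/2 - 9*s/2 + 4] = 3*s^2 - 15*s - 9/2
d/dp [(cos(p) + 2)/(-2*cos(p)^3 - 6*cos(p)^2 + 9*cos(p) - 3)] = 4*(-27*cos(p) - 9*cos(2*p) - cos(3*p) + 12)*sin(p)/(-12*sin(p)^2 - 15*cos(p) + cos(3*p) + 18)^2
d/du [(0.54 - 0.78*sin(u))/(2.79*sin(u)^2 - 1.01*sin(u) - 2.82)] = (2.1762*sin(u)^2 - 3.0132*sin(u) + 2.745)*cos(u)/(7.7841*sin(u)^4 - 5.6358*sin(u)^3 - 14.7155*sin(u)^2 + 5.6964*sin(u) + 7.9524)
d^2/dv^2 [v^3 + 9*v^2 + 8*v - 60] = 6*v + 18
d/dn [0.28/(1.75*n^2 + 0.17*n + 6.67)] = (-0.98*n - 0.0476)/(1.75*n^2 + 0.17*n + 6.67)^2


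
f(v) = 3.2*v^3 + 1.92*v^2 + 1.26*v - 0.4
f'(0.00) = 1.26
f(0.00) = -0.40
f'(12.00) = 1429.74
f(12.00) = 5820.80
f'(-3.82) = 126.68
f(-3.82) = -155.57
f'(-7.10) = 457.93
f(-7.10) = -1057.87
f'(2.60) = 76.14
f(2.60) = 72.10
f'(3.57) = 137.32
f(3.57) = 174.17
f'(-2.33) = 44.43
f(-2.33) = -33.39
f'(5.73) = 338.46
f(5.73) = 671.88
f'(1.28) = 21.90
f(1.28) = 11.07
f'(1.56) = 30.61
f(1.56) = 18.39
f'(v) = 9.6*v^2 + 3.84*v + 1.26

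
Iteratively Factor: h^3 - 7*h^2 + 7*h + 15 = (h - 5)*(h^2 - 2*h - 3) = (h - 5)*(h + 1)*(h - 3)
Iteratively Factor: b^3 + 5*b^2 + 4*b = (b)*(b^2 + 5*b + 4) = b*(b + 1)*(b + 4)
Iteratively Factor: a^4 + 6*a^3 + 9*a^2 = (a + 3)*(a^3 + 3*a^2) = (a + 3)^2*(a^2) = a*(a + 3)^2*(a)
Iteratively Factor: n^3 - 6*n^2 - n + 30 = (n - 3)*(n^2 - 3*n - 10) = (n - 3)*(n + 2)*(n - 5)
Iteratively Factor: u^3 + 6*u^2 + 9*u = (u)*(u^2 + 6*u + 9) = u*(u + 3)*(u + 3)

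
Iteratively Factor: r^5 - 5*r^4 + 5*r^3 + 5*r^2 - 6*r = (r)*(r^4 - 5*r^3 + 5*r^2 + 5*r - 6) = r*(r - 3)*(r^3 - 2*r^2 - r + 2) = r*(r - 3)*(r - 2)*(r^2 - 1) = r*(r - 3)*(r - 2)*(r + 1)*(r - 1)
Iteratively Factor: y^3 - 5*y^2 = (y)*(y^2 - 5*y) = y^2*(y - 5)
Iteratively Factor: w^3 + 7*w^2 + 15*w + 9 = (w + 1)*(w^2 + 6*w + 9) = (w + 1)*(w + 3)*(w + 3)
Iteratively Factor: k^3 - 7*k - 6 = (k + 2)*(k^2 - 2*k - 3) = (k - 3)*(k + 2)*(k + 1)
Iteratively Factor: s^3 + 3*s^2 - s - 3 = (s - 1)*(s^2 + 4*s + 3) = (s - 1)*(s + 3)*(s + 1)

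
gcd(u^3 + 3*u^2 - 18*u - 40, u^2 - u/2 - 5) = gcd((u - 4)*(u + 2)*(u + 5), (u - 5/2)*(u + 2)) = u + 2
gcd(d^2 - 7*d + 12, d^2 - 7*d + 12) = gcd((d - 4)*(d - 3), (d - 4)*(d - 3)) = d^2 - 7*d + 12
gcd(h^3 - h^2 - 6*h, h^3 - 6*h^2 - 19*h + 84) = h - 3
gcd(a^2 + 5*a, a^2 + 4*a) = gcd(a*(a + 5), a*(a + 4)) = a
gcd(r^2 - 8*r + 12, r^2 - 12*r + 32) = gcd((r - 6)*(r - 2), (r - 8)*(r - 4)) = 1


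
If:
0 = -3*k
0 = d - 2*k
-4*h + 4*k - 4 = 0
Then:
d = 0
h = -1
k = 0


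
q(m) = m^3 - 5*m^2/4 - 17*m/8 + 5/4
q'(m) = 3*m^2 - 5*m/2 - 17/8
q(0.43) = 0.18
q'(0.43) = -2.65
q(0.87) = -0.89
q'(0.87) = -2.03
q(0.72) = -0.55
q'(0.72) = -2.37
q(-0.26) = 1.70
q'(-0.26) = -1.27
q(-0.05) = 1.35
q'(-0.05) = -1.99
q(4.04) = 38.20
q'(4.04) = 36.74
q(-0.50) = 1.88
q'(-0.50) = -0.12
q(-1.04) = 0.98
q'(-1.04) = 3.72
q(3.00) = 10.62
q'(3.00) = 17.38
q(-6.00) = -247.00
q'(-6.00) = 120.88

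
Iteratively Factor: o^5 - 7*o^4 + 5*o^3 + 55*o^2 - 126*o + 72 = (o - 3)*(o^4 - 4*o^3 - 7*o^2 + 34*o - 24) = (o - 3)*(o - 1)*(o^3 - 3*o^2 - 10*o + 24) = (o - 3)*(o - 1)*(o + 3)*(o^2 - 6*o + 8) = (o - 3)*(o - 2)*(o - 1)*(o + 3)*(o - 4)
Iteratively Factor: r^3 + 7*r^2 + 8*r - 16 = (r + 4)*(r^2 + 3*r - 4) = (r - 1)*(r + 4)*(r + 4)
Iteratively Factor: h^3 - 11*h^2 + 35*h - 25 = (h - 5)*(h^2 - 6*h + 5) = (h - 5)*(h - 1)*(h - 5)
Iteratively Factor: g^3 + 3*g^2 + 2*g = (g + 2)*(g^2 + g) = g*(g + 2)*(g + 1)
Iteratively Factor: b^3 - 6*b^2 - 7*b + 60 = (b - 4)*(b^2 - 2*b - 15) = (b - 4)*(b + 3)*(b - 5)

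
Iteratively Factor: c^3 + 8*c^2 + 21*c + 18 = (c + 2)*(c^2 + 6*c + 9) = (c + 2)*(c + 3)*(c + 3)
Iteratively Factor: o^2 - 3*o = (o)*(o - 3)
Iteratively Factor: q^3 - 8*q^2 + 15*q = (q)*(q^2 - 8*q + 15) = q*(q - 5)*(q - 3)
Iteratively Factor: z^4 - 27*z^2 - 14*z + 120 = (z - 5)*(z^3 + 5*z^2 - 2*z - 24) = (z - 5)*(z + 3)*(z^2 + 2*z - 8) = (z - 5)*(z + 3)*(z + 4)*(z - 2)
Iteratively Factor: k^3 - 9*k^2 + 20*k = (k - 4)*(k^2 - 5*k) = (k - 5)*(k - 4)*(k)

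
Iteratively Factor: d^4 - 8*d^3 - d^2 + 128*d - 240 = (d + 4)*(d^3 - 12*d^2 + 47*d - 60) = (d - 4)*(d + 4)*(d^2 - 8*d + 15) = (d - 5)*(d - 4)*(d + 4)*(d - 3)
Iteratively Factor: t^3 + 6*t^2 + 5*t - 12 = (t + 4)*(t^2 + 2*t - 3) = (t - 1)*(t + 4)*(t + 3)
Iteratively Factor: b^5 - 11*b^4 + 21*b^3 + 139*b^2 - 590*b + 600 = (b - 5)*(b^4 - 6*b^3 - 9*b^2 + 94*b - 120) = (b - 5)*(b + 4)*(b^3 - 10*b^2 + 31*b - 30) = (b - 5)^2*(b + 4)*(b^2 - 5*b + 6) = (b - 5)^2*(b - 3)*(b + 4)*(b - 2)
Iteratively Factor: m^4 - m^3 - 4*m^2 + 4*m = (m + 2)*(m^3 - 3*m^2 + 2*m) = m*(m + 2)*(m^2 - 3*m + 2) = m*(m - 1)*(m + 2)*(m - 2)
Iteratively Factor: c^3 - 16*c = (c + 4)*(c^2 - 4*c) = c*(c + 4)*(c - 4)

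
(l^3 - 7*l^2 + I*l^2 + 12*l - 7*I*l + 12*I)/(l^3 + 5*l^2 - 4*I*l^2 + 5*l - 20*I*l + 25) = (l^2 - 7*l + 12)/(l^2 + 5*l*(1 - I) - 25*I)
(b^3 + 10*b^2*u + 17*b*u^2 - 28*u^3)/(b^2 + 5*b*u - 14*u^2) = (-b^2 - 3*b*u + 4*u^2)/(-b + 2*u)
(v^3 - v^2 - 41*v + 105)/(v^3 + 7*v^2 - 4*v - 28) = (v^2 - 8*v + 15)/(v^2 - 4)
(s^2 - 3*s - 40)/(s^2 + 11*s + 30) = (s - 8)/(s + 6)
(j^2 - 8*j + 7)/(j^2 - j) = (j - 7)/j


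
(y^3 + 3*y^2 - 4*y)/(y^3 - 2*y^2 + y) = (y + 4)/(y - 1)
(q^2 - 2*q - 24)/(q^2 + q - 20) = (q^2 - 2*q - 24)/(q^2 + q - 20)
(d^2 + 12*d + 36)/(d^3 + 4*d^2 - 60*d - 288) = 1/(d - 8)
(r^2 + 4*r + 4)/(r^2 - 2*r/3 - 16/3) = 3*(r + 2)/(3*r - 8)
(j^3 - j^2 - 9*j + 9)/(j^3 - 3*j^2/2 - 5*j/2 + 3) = 2*(j^2 - 9)/(2*j^2 - j - 6)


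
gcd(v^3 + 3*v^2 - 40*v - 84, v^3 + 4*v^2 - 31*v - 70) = v^2 + 9*v + 14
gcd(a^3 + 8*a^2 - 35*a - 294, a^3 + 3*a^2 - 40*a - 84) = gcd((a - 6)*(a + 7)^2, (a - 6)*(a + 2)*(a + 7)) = a^2 + a - 42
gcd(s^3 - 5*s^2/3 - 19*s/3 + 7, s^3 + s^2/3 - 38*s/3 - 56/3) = s + 7/3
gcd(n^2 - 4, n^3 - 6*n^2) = 1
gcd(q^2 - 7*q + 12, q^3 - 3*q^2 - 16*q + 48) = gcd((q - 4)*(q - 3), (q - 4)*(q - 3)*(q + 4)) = q^2 - 7*q + 12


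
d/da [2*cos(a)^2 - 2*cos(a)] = 2*sin(a) - 2*sin(2*a)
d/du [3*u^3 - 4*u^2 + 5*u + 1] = 9*u^2 - 8*u + 5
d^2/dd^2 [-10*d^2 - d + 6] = -20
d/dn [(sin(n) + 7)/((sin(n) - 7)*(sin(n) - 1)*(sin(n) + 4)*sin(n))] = (-3*sin(n)^4 - 20*sin(n)^3 + 109*sin(n)^2 + 350*sin(n) - 196)*cos(n)/((sin(n) - 7)^2*(sin(n) - 1)^2*(sin(n) + 4)^2*sin(n)^2)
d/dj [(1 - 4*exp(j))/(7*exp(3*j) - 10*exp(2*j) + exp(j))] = (56*exp(3*j) - 61*exp(2*j) + 20*exp(j) - 1)*exp(-j)/(49*exp(4*j) - 140*exp(3*j) + 114*exp(2*j) - 20*exp(j) + 1)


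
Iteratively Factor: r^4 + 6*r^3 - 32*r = (r + 4)*(r^3 + 2*r^2 - 8*r) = (r - 2)*(r + 4)*(r^2 + 4*r) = r*(r - 2)*(r + 4)*(r + 4)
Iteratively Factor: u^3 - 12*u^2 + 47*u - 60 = (u - 5)*(u^2 - 7*u + 12) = (u - 5)*(u - 4)*(u - 3)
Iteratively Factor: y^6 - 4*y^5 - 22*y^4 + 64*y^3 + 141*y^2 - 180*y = (y - 4)*(y^5 - 22*y^3 - 24*y^2 + 45*y) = (y - 4)*(y + 3)*(y^4 - 3*y^3 - 13*y^2 + 15*y) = (y - 5)*(y - 4)*(y + 3)*(y^3 + 2*y^2 - 3*y) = (y - 5)*(y - 4)*(y - 1)*(y + 3)*(y^2 + 3*y) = y*(y - 5)*(y - 4)*(y - 1)*(y + 3)*(y + 3)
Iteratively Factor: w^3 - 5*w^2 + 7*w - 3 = (w - 3)*(w^2 - 2*w + 1) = (w - 3)*(w - 1)*(w - 1)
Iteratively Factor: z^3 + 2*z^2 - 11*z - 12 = (z - 3)*(z^2 + 5*z + 4) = (z - 3)*(z + 4)*(z + 1)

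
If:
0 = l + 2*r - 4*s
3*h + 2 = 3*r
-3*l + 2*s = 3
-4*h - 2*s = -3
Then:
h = 7/13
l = -28/39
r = 47/39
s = 11/26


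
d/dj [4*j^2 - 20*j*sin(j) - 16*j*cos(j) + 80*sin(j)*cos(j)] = 16*j*sin(j) - 20*j*cos(j) + 8*j - 20*sin(j) - 16*cos(j) + 80*cos(2*j)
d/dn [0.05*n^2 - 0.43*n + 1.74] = 0.1*n - 0.43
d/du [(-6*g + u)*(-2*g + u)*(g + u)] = 4*g^2 - 14*g*u + 3*u^2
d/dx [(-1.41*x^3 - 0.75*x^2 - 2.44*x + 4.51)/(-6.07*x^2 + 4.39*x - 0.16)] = (8.5587*x^4 - 12.3798*x^3 - 17.4265*x^2 + 54.9914*x - 19.4085)/(36.8449*x^4 - 53.2946*x^3 + 21.2145*x^2 - 1.4048*x + 0.0256)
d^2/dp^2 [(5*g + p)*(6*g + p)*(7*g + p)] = 36*g + 6*p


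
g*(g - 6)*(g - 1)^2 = g^4 - 8*g^3 + 13*g^2 - 6*g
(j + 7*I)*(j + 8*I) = j^2 + 15*I*j - 56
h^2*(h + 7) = h^3 + 7*h^2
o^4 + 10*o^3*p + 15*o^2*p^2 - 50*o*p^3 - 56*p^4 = (o - 2*p)*(o + p)*(o + 4*p)*(o + 7*p)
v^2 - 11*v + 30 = (v - 6)*(v - 5)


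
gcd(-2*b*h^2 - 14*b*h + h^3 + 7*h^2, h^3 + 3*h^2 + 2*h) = h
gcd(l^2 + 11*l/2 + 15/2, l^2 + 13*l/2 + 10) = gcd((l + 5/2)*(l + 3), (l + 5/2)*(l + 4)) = l + 5/2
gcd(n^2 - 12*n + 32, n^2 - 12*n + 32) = n^2 - 12*n + 32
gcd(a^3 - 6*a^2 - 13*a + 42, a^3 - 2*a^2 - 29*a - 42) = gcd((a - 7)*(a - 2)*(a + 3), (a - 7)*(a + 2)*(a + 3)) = a^2 - 4*a - 21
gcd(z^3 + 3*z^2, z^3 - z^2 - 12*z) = z^2 + 3*z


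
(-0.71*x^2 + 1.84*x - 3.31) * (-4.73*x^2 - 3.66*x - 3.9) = 3.3583*x^4 - 6.1046*x^3 + 11.6909*x^2 + 4.9386*x + 12.909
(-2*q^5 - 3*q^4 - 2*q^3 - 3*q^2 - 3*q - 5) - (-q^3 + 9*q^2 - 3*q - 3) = -2*q^5 - 3*q^4 - q^3 - 12*q^2 - 2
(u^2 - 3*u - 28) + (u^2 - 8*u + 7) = 2*u^2 - 11*u - 21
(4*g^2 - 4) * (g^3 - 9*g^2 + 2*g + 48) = 4*g^5 - 36*g^4 + 4*g^3 + 228*g^2 - 8*g - 192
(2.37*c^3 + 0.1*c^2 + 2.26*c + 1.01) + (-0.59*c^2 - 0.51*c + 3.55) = 2.37*c^3 - 0.49*c^2 + 1.75*c + 4.56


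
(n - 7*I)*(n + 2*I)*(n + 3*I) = n^3 - 2*I*n^2 + 29*n + 42*I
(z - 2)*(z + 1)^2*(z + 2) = z^4 + 2*z^3 - 3*z^2 - 8*z - 4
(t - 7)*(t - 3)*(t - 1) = t^3 - 11*t^2 + 31*t - 21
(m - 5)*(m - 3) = m^2 - 8*m + 15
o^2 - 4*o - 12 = (o - 6)*(o + 2)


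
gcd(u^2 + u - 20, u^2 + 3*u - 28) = u - 4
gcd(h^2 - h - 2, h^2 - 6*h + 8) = h - 2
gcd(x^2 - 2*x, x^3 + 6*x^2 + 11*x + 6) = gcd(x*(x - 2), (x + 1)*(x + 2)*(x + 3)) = 1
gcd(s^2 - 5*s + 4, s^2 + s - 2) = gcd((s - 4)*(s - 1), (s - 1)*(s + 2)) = s - 1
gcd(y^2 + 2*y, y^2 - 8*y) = y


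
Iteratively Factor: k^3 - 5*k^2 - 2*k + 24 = (k - 4)*(k^2 - k - 6) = (k - 4)*(k - 3)*(k + 2)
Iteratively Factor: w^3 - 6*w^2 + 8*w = (w - 4)*(w^2 - 2*w) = (w - 4)*(w - 2)*(w)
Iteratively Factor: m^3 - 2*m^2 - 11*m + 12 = (m - 1)*(m^2 - m - 12) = (m - 4)*(m - 1)*(m + 3)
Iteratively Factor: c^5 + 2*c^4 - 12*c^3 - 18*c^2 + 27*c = (c + 3)*(c^4 - c^3 - 9*c^2 + 9*c) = (c + 3)^2*(c^3 - 4*c^2 + 3*c) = c*(c + 3)^2*(c^2 - 4*c + 3) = c*(c - 3)*(c + 3)^2*(c - 1)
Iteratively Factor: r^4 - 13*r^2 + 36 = (r - 3)*(r^3 + 3*r^2 - 4*r - 12) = (r - 3)*(r + 2)*(r^2 + r - 6) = (r - 3)*(r + 2)*(r + 3)*(r - 2)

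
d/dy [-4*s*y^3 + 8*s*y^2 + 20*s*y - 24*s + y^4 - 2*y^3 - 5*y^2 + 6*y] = -12*s*y^2 + 16*s*y + 20*s + 4*y^3 - 6*y^2 - 10*y + 6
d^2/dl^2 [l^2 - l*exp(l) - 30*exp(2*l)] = -l*exp(l) - 120*exp(2*l) - 2*exp(l) + 2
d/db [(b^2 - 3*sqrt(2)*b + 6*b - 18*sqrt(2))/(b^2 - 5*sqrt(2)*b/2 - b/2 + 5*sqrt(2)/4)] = 4*(-13*b^2 + sqrt(2)*b^2 + 77*sqrt(2)*b - 195 - 3*sqrt(2))/(8*b^4 - 40*sqrt(2)*b^3 - 8*b^3 + 40*sqrt(2)*b^2 + 102*b^2 - 100*b - 10*sqrt(2)*b + 25)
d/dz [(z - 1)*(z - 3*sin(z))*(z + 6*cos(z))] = (1 - z)*(z - 3*sin(z))*(6*sin(z) - 1) + (1 - z)*(z + 6*cos(z))*(3*cos(z) - 1) + (z - 3*sin(z))*(z + 6*cos(z))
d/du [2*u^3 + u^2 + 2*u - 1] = 6*u^2 + 2*u + 2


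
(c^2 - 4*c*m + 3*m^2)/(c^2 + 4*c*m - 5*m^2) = (c - 3*m)/(c + 5*m)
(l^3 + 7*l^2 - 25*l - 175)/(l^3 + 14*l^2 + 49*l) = (l^2 - 25)/(l*(l + 7))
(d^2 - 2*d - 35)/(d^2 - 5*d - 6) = (-d^2 + 2*d + 35)/(-d^2 + 5*d + 6)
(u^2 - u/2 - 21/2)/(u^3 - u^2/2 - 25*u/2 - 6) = (2*u - 7)/(2*u^2 - 7*u - 4)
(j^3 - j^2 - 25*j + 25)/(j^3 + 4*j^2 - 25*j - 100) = (j - 1)/(j + 4)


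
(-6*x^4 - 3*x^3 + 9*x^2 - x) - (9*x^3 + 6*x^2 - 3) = -6*x^4 - 12*x^3 + 3*x^2 - x + 3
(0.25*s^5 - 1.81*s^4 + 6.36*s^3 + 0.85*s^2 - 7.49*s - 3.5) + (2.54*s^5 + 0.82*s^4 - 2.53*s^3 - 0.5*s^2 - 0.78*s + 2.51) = 2.79*s^5 - 0.99*s^4 + 3.83*s^3 + 0.35*s^2 - 8.27*s - 0.99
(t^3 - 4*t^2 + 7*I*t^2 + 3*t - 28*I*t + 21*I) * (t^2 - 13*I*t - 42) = t^5 - 4*t^4 - 6*I*t^4 + 52*t^3 + 24*I*t^3 - 196*t^2 - 312*I*t^2 + 147*t + 1176*I*t - 882*I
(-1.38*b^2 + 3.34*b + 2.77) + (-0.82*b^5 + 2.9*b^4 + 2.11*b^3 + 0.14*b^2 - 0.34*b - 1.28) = -0.82*b^5 + 2.9*b^4 + 2.11*b^3 - 1.24*b^2 + 3.0*b + 1.49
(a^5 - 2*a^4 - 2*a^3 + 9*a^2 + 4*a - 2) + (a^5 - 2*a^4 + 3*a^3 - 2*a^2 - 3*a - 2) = 2*a^5 - 4*a^4 + a^3 + 7*a^2 + a - 4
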